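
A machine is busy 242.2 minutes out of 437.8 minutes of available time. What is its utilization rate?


Utilization = busy / total × 100
= 242.2 / 437.8 × 100
= 55.3%


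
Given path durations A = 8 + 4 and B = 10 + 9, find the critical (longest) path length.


Path A: 8 + 4 = 12
Path B: 10 + 9 = 19
Critical path = longest = max(12, 19)
= 19 (Path B)


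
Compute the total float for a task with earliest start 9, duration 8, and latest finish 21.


EF = ES + duration = 9 + 8 = 17
LS = LF - duration = 21 - 8 = 13
Total Float = LF - EF = 21 - 17
(or LS - ES = 13 - 9)
= 4


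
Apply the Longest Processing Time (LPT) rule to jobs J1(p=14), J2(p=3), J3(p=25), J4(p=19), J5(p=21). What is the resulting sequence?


LPT: sort by longest processing time first
  J3: p=25
  J5: p=21
  J4: p=19
  J1: p=14
  J2: p=3
Order: J3 → J5 → J4 → J1 → J2


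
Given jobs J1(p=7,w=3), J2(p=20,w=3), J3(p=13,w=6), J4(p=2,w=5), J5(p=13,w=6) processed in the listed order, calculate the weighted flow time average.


Completion times:
  J1: C=7, w×C=3×7=21
  J2: C=27, w×C=3×27=81
  J3: C=40, w×C=6×40=240
  J4: C=42, w×C=5×42=210
  J5: C=55, w×C=6×55=330
Sum w×C = 882
Sum w = 23
Weighted avg = 882/23
= 38.35


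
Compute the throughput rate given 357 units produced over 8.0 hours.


Throughput = units / time
= 357 / 8.0
= 44.6 units/hour


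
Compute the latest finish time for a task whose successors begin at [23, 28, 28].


LF = min of all successor start times
Successors start at: [23, 28, 28]
LF = min(23, 28, 28)
= 23


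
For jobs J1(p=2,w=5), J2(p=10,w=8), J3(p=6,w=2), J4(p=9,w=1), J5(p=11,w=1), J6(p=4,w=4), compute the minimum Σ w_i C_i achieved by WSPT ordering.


WSPT order (by p/w): J1 → J6 → J2 → J3 → J4 → J5
  J1: C=2, w·C=5×2=10
  J6: C=6, w·C=4×6=24
  J2: C=16, w·C=8×16=128
  J3: C=22, w·C=2×22=44
  J4: C=31, w·C=1×31=31
  J5: C=42, w·C=1×42=42
Σ w·C = 279
= 279


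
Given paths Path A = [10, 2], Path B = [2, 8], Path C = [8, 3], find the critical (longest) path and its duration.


Path A: 10 + 2 = 12
Path B: 2 + 8 = 10
Path C: 8 + 3 = 11
Critical path = longest = max(12, 10, 11)
= 12 (Path A)


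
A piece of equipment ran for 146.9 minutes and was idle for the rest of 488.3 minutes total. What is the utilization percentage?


Utilization = busy / total × 100
= 146.9 / 488.3 × 100
= 30.1%


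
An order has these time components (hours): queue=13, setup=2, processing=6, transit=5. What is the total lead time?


Lead time = queue + setup + processing + transit
= 13 + 2 + 6 + 5
= 26 hours


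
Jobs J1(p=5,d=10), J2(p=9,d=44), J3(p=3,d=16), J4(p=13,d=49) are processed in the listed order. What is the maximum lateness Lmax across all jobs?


Lateness per job (L = C - d):
  J1: C=5, d=10, L=-5
  J2: C=14, d=44, L=-30
  J3: C=17, d=16, L=1
  J4: C=30, d=49, L=-19
Lmax = max(-5, -30, 1, -19)
= 1


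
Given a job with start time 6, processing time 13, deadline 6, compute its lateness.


Completion = 6 + 13 = 19
Lateness = C - d = 19 - 6
= 13


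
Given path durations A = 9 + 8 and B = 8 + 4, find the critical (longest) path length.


Path A: 9 + 8 = 17
Path B: 8 + 4 = 12
Critical path = longest = max(17, 12)
= 17 (Path A)


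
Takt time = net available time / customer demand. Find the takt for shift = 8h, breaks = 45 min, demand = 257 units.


Available = 8×60 - 45 = 435 min
Takt time = 435 / 257
= 1.69 min/unit


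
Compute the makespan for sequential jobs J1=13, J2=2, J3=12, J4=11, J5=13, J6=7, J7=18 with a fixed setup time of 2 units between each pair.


Makespan = Σ processing + (n-1) × setup
= (13 + 2 + 12 + 11 + 13 + 7 + 18) + (7-1)×2
= 76 + 12
= 88 time units


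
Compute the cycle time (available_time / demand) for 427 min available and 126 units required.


Cycle time = available time / demand
= 427 / 126
= 3.39 min/unit


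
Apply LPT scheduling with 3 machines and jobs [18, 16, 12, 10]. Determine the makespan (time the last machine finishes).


Jobs (LPT sorted): [18, 16, 12, 10]
Machines: 3
  J=18 → Machine 1 (load: 0+18=18)
  J=16 → Machine 2 (load: 0+16=16)
  J=12 → Machine 3 (load: 0+12=12)
  J=10 → Machine 3 (load: 12+10=22)
Machine loads: [18, 16, 22]
Makespan = max = 22 time units


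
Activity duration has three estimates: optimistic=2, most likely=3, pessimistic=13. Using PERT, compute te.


te = (o + 4m + p) / 6
= (2 + 4×3 + 13) / 6
= (2 + 12 + 13) / 6
= 27 / 6
= 4.50


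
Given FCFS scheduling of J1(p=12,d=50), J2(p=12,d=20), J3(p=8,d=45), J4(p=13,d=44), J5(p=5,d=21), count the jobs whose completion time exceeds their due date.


Completion vs due date:
  J1: C=12, d=50 → on time
  J2: C=24, d=20 → TARDY
  J3: C=32, d=45 → on time
  J4: C=45, d=44 → TARDY
  J5: C=50, d=21 → TARDY
Tardy jobs: J2, J4, J5
Count = 3


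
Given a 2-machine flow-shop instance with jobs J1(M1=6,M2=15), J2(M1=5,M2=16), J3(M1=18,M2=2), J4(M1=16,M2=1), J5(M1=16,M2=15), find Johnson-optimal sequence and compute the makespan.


Johnson's rule:
Group 1 (M1≤M2, sort by M1): ['J2', 'J1']
Group 2 (M1>M2, sort desc M2): ['J5', 'J3', 'J4']
Sequence: J2 → J1 → J5 → J3 → J4
Makespan calculation:
  J2: M1 done=5, M2 done=21
  J1: M1 done=11, M2 done=36
  J5: M1 done=27, M2 done=51
  J3: M1 done=45, M2 done=53
  J4: M1 done=61, M2 done=62
= Sequence: J2 → J1 → J5 → J3 → J4, Makespan: 62


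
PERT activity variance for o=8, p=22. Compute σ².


σ² = ((p - o) / 6)² = (p - o)² / 36
= (22 - 8)² / 36
= 14² / 36
= 196 / 36
= 5.4444


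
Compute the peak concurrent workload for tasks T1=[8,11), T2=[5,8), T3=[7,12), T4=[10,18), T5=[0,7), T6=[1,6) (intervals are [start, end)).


Check each time point for overlaps:
  t=5: 3 tasks active (T2, T5, T6)
Max concurrent = 3


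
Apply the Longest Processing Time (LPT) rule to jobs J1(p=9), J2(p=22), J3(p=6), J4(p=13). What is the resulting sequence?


LPT: sort by longest processing time first
  J2: p=22
  J4: p=13
  J1: p=9
  J3: p=6
Order: J2 → J4 → J1 → J3


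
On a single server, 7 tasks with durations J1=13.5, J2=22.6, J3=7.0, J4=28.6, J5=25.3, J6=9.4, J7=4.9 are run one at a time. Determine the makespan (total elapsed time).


Sequential makespan: sum all processing times
= 13.5 + 22.6 + 7.0 + 28.6 + 25.3 + 9.4 + 4.9
= 111.3 time units


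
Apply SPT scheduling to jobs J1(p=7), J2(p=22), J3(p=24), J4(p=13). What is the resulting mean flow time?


SPT order: J1 → J4 → J2 → J3
Completion times:
  J1: C=7
  J4: C=20
  J2: C=42
  J3: C=66
Sum = 135, n = 4
Mean flow = 135/4
= 33.75


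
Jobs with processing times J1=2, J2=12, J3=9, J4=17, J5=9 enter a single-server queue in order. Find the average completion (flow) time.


Completion times:
  J1: completes at 2
  J2: completes at 14
  J3: completes at 23
  J4: completes at 40
  J5: completes at 49
Sum = 128
Average = 128/5
= 25.60


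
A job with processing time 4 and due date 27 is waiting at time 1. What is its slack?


Slack = due - current_time - processing
= 27 - 1 - 4
= 22


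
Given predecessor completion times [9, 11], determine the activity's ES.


ES = max of all predecessor completion times
Predecessors: [9, 11]
ES = max(9, 11)
= 11


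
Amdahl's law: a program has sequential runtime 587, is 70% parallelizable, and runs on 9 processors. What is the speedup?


Amdahl's law: T_p = T × ((1-p) + p/N)
= 587 × ((1-0.7) + 0.7/9)
= 587 × (0.30 + 0.0778)
= 587 × 0.3778
= 221.76
Speedup = 587/221.76
= 2.65×


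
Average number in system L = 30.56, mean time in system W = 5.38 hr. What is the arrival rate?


Little's law: L = λW → λ = L / W
= 30.56 / 5.38
= 5.68 per hour


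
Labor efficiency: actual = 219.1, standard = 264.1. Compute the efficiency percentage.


Efficiency = (actual / standard) × 100
= (219.1 / 264.1) × 100
= 83.0%


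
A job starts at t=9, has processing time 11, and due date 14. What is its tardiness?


Completion = start + processing = 9 + 11 = 20
Tardiness = max(0, C - d) = max(0, 20 - 14)
= max(0, 6)
= 6


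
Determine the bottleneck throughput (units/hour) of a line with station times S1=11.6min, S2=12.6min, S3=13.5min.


Bottleneck = longest station time
Station times: [11.6, 12.6, 13.5]
Max = 13.5 min
Rate = 60 / 13.5
= 4.44 units/hour (bottleneck: 13.5min)


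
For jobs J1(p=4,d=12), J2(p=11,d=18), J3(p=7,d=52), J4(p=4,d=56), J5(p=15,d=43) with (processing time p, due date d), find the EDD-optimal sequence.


EDD: sort by earliest due date
  J1: d=12, p=4
  J2: d=18, p=11
  J5: d=43, p=15
  J3: d=52, p=7
  J4: d=56, p=4
Order: J1 → J2 → J5 → J3 → J4


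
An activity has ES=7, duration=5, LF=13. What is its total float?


EF = ES + duration = 7 + 5 = 12
LS = LF - duration = 13 - 5 = 8
Total Float = LF - EF = 13 - 12
(or LS - ES = 8 - 7)
= 1


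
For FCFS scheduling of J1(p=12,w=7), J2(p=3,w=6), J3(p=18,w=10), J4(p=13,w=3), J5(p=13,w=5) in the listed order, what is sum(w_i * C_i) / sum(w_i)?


Completion times:
  J1: C=12, w×C=7×12=84
  J2: C=15, w×C=6×15=90
  J3: C=33, w×C=10×33=330
  J4: C=46, w×C=3×46=138
  J5: C=59, w×C=5×59=295
Sum w×C = 937
Sum w = 31
Weighted avg = 937/31
= 30.23


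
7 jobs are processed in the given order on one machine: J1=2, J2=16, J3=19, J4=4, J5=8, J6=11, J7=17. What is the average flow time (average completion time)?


Completion times:
  J1: completes at 2
  J2: completes at 18
  J3: completes at 37
  J4: completes at 41
  J5: completes at 49
  J6: completes at 60
  J7: completes at 77
Sum = 284
Average = 284/7
= 40.57


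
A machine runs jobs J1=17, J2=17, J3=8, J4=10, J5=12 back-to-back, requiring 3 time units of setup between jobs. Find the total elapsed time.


Makespan = Σ processing + (n-1) × setup
= (17 + 17 + 8 + 10 + 12) + (5-1)×3
= 64 + 12
= 76 time units


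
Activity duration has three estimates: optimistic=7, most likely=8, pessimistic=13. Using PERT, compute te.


te = (o + 4m + p) / 6
= (7 + 4×8 + 13) / 6
= (7 + 32 + 13) / 6
= 52 / 6
= 8.67


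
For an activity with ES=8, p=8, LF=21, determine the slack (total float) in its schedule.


EF = ES + duration = 8 + 8 = 16
LS = LF - duration = 21 - 8 = 13
Total Float = LF - EF = 21 - 16
(or LS - ES = 13 - 8)
= 5


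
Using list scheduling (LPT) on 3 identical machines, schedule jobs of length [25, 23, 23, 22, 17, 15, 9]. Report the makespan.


Jobs (LPT sorted): [25, 23, 23, 22, 17, 15, 9]
Machines: 3
  J=25 → Machine 1 (load: 0+25=25)
  J=23 → Machine 2 (load: 0+23=23)
  J=23 → Machine 3 (load: 0+23=23)
  J=22 → Machine 2 (load: 23+22=45)
  J=17 → Machine 3 (load: 23+17=40)
  J=15 → Machine 1 (load: 25+15=40)
  J=9 → Machine 1 (load: 40+9=49)
Machine loads: [49, 45, 40]
Makespan = max = 49 time units


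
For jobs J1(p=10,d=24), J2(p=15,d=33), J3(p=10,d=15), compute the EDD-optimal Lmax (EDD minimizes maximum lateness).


EDD order: J3 → J1 → J2
Completion and lateness:
  J3: C=10, d=15, L=10-15=-5
  J1: C=20, d=24, L=20-24=-4
  J2: C=35, d=33, L=35-33=2
Lmax = max(-5, -4, 2)
= 2


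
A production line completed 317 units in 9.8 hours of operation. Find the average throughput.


Throughput = units / time
= 317 / 9.8
= 32.3 units/hour


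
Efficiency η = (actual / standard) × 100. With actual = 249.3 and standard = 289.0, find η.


Efficiency = (actual / standard) × 100
= (249.3 / 289.0) × 100
= 86.3%


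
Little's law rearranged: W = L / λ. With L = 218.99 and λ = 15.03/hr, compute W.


Little's law: L = λW → W = L / λ
= 218.99 / 15.03
= 14.57 hours


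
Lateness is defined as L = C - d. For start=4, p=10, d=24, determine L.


Completion = 4 + 10 = 14
Lateness = C - d = 14 - 24
= -10


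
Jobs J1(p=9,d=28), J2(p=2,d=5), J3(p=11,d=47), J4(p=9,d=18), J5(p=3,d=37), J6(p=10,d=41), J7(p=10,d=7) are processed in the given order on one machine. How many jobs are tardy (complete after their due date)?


Completion vs due date:
  J1: C=9, d=28 → on time
  J2: C=11, d=5 → TARDY
  J3: C=22, d=47 → on time
  J4: C=31, d=18 → TARDY
  J5: C=34, d=37 → on time
  J6: C=44, d=41 → TARDY
  J7: C=54, d=7 → TARDY
Tardy jobs: J2, J4, J6, J7
Count = 4


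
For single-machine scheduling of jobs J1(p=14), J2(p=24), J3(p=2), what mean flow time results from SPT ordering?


SPT order: J3 → J1 → J2
Completion times:
  J3: C=2
  J1: C=16
  J2: C=40
Sum = 58, n = 3
Mean flow = 58/3
= 19.33


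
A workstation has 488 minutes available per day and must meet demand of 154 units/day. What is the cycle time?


Cycle time = available time / demand
= 488 / 154
= 3.17 min/unit


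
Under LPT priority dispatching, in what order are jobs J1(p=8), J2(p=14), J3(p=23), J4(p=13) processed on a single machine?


LPT: sort by longest processing time first
  J3: p=23
  J2: p=14
  J4: p=13
  J1: p=8
Order: J3 → J2 → J4 → J1


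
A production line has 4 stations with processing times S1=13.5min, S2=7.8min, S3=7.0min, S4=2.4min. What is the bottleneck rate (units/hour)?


Bottleneck = longest station time
Station times: [13.5, 7.8, 7.0, 2.4]
Max = 13.5 min
Rate = 60 / 13.5
= 4.44 units/hour (bottleneck: 13.5min)


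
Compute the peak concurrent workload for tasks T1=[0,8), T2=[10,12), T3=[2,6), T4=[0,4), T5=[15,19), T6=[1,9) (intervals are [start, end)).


Check each time point for overlaps:
  t=2: 4 tasks active (T1, T3, T4, T6)
Max concurrent = 4


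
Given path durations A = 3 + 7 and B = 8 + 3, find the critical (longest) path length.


Path A: 3 + 7 = 10
Path B: 8 + 3 = 11
Critical path = longest = max(10, 11)
= 11 (Path B)


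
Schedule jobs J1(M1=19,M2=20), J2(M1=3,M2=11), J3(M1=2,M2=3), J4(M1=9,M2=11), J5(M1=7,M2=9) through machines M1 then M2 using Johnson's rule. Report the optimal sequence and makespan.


Johnson's rule:
Group 1 (M1≤M2, sort by M1): ['J3', 'J2', 'J5', 'J4', 'J1']
Group 2 (M1>M2, sort desc M2): []
Sequence: J3 → J2 → J5 → J4 → J1
Makespan calculation:
  J3: M1 done=2, M2 done=5
  J2: M1 done=5, M2 done=16
  J5: M1 done=12, M2 done=25
  J4: M1 done=21, M2 done=36
  J1: M1 done=40, M2 done=60
= Sequence: J3 → J2 → J5 → J4 → J1, Makespan: 60


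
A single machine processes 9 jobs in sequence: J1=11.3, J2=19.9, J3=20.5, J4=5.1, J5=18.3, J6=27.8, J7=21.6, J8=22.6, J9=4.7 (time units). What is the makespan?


Sequential makespan: sum all processing times
= 11.3 + 19.9 + 20.5 + 5.1 + 18.3 + 27.8 + 21.6 + 22.6 + 4.7
= 151.8 time units


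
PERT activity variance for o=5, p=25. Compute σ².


σ² = ((p - o) / 6)² = (p - o)² / 36
= (25 - 5)² / 36
= 20² / 36
= 400 / 36
= 11.1111


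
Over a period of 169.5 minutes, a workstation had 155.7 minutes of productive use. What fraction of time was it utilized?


Utilization = busy / total × 100
= 155.7 / 169.5 × 100
= 91.9%


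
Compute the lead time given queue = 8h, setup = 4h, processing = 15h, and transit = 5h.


Lead time = queue + setup + processing + transit
= 8 + 4 + 15 + 5
= 32 hours


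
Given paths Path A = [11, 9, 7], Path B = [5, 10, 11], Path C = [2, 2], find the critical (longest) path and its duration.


Path A: 11 + 9 + 7 = 27
Path B: 5 + 10 + 11 = 26
Path C: 2 + 2 = 4
Critical path = longest = max(27, 26, 4)
= 27 (Path A)


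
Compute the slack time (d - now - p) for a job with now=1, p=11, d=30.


Slack = due - current_time - processing
= 30 - 1 - 11
= 18


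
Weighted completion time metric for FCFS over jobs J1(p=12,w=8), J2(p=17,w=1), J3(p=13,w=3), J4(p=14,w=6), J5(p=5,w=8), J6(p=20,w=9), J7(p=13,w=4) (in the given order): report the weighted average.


Completion times:
  J1: C=12, w×C=8×12=96
  J2: C=29, w×C=1×29=29
  J3: C=42, w×C=3×42=126
  J4: C=56, w×C=6×56=336
  J5: C=61, w×C=8×61=488
  J6: C=81, w×C=9×81=729
  J7: C=94, w×C=4×94=376
Sum w×C = 2180
Sum w = 39
Weighted avg = 2180/39
= 55.90


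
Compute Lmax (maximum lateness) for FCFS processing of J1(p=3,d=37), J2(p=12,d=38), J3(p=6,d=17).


Lateness per job (L = C - d):
  J1: C=3, d=37, L=-34
  J2: C=15, d=38, L=-23
  J3: C=21, d=17, L=4
Lmax = max(-34, -23, 4)
= 4


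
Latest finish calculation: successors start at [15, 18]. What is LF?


LF = min of all successor start times
Successors start at: [15, 18]
LF = min(15, 18)
= 15


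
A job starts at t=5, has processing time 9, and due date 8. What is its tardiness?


Completion = start + processing = 5 + 9 = 14
Tardiness = max(0, C - d) = max(0, 14 - 8)
= max(0, 6)
= 6


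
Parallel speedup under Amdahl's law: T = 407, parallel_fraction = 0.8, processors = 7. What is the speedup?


Amdahl's law: T_p = T × ((1-p) + p/N)
= 407 × ((1-0.8) + 0.8/7)
= 407 × (0.20 + 0.1143)
= 407 × 0.3143
= 127.91
Speedup = 407/127.91
= 3.18×


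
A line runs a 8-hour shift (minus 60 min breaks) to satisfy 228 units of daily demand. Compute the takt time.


Available = 8×60 - 60 = 420 min
Takt time = 420 / 228
= 1.84 min/unit


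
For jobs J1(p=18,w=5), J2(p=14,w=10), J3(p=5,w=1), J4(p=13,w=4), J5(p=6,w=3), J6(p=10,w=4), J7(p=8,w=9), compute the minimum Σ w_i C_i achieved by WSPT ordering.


WSPT order (by p/w): J7 → J2 → J5 → J6 → J4 → J1 → J3
  J7: C=8, w·C=9×8=72
  J2: C=22, w·C=10×22=220
  J5: C=28, w·C=3×28=84
  J6: C=38, w·C=4×38=152
  J4: C=51, w·C=4×51=204
  J1: C=69, w·C=5×69=345
  J3: C=74, w·C=1×74=74
Σ w·C = 1151
= 1151


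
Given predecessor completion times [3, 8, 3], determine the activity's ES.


ES = max of all predecessor completion times
Predecessors: [3, 8, 3]
ES = max(3, 8, 3)
= 8


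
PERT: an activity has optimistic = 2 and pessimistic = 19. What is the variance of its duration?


σ² = ((p - o) / 6)² = (p - o)² / 36
= (19 - 2)² / 36
= 17² / 36
= 289 / 36
= 8.0278


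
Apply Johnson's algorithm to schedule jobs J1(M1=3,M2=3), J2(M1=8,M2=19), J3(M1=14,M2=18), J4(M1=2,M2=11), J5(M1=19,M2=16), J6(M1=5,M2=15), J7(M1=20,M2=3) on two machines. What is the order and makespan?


Johnson's rule:
Group 1 (M1≤M2, sort by M1): ['J4', 'J1', 'J6', 'J2', 'J3']
Group 2 (M1>M2, sort desc M2): ['J5', 'J7']
Sequence: J4 → J1 → J6 → J2 → J3 → J5 → J7
Makespan calculation:
  J4: M1 done=2, M2 done=13
  J1: M1 done=5, M2 done=16
  J6: M1 done=10, M2 done=31
  J2: M1 done=18, M2 done=50
  J3: M1 done=32, M2 done=68
  J5: M1 done=51, M2 done=84
  J7: M1 done=71, M2 done=87
= Sequence: J4 → J1 → J6 → J2 → J3 → J5 → J7, Makespan: 87


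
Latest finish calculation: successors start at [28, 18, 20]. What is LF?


LF = min of all successor start times
Successors start at: [28, 18, 20]
LF = min(28, 18, 20)
= 18


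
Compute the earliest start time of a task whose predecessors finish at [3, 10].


ES = max of all predecessor completion times
Predecessors: [3, 10]
ES = max(3, 10)
= 10


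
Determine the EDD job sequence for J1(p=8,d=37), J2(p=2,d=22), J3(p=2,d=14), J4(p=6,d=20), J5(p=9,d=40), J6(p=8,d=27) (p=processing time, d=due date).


EDD: sort by earliest due date
  J3: d=14, p=2
  J4: d=20, p=6
  J2: d=22, p=2
  J6: d=27, p=8
  J1: d=37, p=8
  J5: d=40, p=9
Order: J3 → J4 → J2 → J6 → J1 → J5


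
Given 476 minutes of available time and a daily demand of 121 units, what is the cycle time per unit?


Cycle time = available time / demand
= 476 / 121
= 3.93 min/unit


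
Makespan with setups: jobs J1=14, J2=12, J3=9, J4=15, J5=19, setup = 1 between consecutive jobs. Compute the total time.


Makespan = Σ processing + (n-1) × setup
= (14 + 12 + 9 + 15 + 19) + (5-1)×1
= 69 + 4
= 73 time units


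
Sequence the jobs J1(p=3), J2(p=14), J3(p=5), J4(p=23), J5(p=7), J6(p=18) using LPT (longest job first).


LPT: sort by longest processing time first
  J4: p=23
  J6: p=18
  J2: p=14
  J5: p=7
  J3: p=5
  J1: p=3
Order: J4 → J6 → J2 → J5 → J3 → J1


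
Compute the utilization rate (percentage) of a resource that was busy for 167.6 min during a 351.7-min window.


Utilization = busy / total × 100
= 167.6 / 351.7 × 100
= 47.7%


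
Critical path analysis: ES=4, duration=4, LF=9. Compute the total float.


EF = ES + duration = 4 + 4 = 8
LS = LF - duration = 9 - 4 = 5
Total Float = LF - EF = 9 - 8
(or LS - ES = 5 - 4)
= 1


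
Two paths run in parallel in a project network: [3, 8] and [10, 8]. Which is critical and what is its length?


Path A: 3 + 8 = 11
Path B: 10 + 8 = 18
Critical path = longest = max(11, 18)
= 18 (Path B)


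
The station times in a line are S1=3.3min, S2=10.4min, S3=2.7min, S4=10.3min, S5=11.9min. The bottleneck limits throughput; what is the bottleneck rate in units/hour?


Bottleneck = longest station time
Station times: [3.3, 10.4, 2.7, 10.3, 11.9]
Max = 11.9 min
Rate = 60 / 11.9
= 5.04 units/hour (bottleneck: 11.9min)


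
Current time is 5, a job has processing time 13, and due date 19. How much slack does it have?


Slack = due - current_time - processing
= 19 - 5 - 13
= 1


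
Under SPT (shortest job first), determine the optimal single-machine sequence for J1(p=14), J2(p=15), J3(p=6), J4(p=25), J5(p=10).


SPT: sort by shortest processing time
  J3: p=6
  J5: p=10
  J1: p=14
  J2: p=15
  J4: p=25
Order: J3 → J5 → J1 → J2 → J4


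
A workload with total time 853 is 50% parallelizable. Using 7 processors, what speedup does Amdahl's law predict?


Amdahl's law: T_p = T × ((1-p) + p/N)
= 853 × ((1-0.5) + 0.5/7)
= 853 × (0.50 + 0.0714)
= 853 × 0.5714
= 487.43
Speedup = 853/487.43
= 1.75×


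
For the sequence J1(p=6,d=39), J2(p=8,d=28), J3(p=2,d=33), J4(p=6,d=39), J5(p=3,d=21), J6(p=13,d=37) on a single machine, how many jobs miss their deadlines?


Completion vs due date:
  J1: C=6, d=39 → on time
  J2: C=14, d=28 → on time
  J3: C=16, d=33 → on time
  J4: C=22, d=39 → on time
  J5: C=25, d=21 → TARDY
  J6: C=38, d=37 → TARDY
Tardy jobs: J5, J6
Count = 2


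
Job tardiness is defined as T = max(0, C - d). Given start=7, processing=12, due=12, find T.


Completion = start + processing = 7 + 12 = 19
Tardiness = max(0, C - d) = max(0, 19 - 12)
= max(0, 7)
= 7


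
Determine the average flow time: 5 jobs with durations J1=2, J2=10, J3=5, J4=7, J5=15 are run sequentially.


Completion times:
  J1: completes at 2
  J2: completes at 12
  J3: completes at 17
  J4: completes at 24
  J5: completes at 39
Sum = 94
Average = 94/5
= 18.80


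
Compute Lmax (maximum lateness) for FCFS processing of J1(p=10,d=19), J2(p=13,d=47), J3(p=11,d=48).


Lateness per job (L = C - d):
  J1: C=10, d=19, L=-9
  J2: C=23, d=47, L=-24
  J3: C=34, d=48, L=-14
Lmax = max(-9, -24, -14)
= -9


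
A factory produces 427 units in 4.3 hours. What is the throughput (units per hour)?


Throughput = units / time
= 427 / 4.3
= 99.3 units/hour


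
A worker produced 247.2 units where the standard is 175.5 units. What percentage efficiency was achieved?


Efficiency = (actual / standard) × 100
= (247.2 / 175.5) × 100
= 140.9%


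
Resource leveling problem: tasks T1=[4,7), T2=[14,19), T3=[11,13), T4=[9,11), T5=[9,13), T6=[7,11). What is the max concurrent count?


Check each time point for overlaps:
  t=9: 3 tasks active (T4, T5, T6)
Max concurrent = 3


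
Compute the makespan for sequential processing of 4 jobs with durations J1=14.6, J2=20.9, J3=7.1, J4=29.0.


Sequential makespan: sum all processing times
= 14.6 + 20.9 + 7.1 + 29.0
= 71.6 time units


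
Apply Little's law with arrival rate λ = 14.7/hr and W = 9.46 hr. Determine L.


Little's law: L = λ × W
= 14.7 × 9.46
= 139.06


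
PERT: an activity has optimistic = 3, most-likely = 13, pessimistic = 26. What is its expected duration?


te = (o + 4m + p) / 6
= (3 + 4×13 + 26) / 6
= (3 + 52 + 26) / 6
= 81 / 6
= 13.50


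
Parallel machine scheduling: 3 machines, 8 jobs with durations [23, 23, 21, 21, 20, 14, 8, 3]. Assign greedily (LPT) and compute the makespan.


Jobs (LPT sorted): [23, 23, 21, 21, 20, 14, 8, 3]
Machines: 3
  J=23 → Machine 1 (load: 0+23=23)
  J=23 → Machine 2 (load: 0+23=23)
  J=21 → Machine 3 (load: 0+21=21)
  J=21 → Machine 3 (load: 21+21=42)
  J=20 → Machine 1 (load: 23+20=43)
  J=14 → Machine 2 (load: 23+14=37)
  J=8 → Machine 2 (load: 37+8=45)
  J=3 → Machine 3 (load: 42+3=45)
Machine loads: [43, 45, 45]
Makespan = max = 45 time units


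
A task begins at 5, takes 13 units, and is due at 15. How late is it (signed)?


Completion = 5 + 13 = 18
Lateness = C - d = 18 - 15
= 3


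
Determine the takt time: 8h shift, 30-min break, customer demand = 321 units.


Available = 8×60 - 30 = 450 min
Takt time = 450 / 321
= 1.40 min/unit


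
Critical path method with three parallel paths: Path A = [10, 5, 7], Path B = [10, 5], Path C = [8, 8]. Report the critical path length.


Path A: 10 + 5 + 7 = 22
Path B: 10 + 5 = 15
Path C: 8 + 8 = 16
Critical path = longest = max(22, 15, 16)
= 22 (Path A)


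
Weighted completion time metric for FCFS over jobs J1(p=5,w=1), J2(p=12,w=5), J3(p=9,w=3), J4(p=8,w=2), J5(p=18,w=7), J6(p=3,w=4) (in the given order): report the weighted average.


Completion times:
  J1: C=5, w×C=1×5=5
  J2: C=17, w×C=5×17=85
  J3: C=26, w×C=3×26=78
  J4: C=34, w×C=2×34=68
  J5: C=52, w×C=7×52=364
  J6: C=55, w×C=4×55=220
Sum w×C = 820
Sum w = 22
Weighted avg = 820/22
= 37.27


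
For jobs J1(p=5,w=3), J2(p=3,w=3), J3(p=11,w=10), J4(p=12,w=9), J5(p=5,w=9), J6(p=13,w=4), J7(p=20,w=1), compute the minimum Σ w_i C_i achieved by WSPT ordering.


WSPT order (by p/w): J5 → J2 → J3 → J4 → J1 → J6 → J7
  J5: C=5, w·C=9×5=45
  J2: C=8, w·C=3×8=24
  J3: C=19, w·C=10×19=190
  J4: C=31, w·C=9×31=279
  J1: C=36, w·C=3×36=108
  J6: C=49, w·C=4×49=196
  J7: C=69, w·C=1×69=69
Σ w·C = 911
= 911


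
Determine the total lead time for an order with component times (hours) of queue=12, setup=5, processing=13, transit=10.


Lead time = queue + setup + processing + transit
= 12 + 5 + 13 + 10
= 40 hours


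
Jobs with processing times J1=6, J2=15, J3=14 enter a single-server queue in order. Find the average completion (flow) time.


Completion times:
  J1: completes at 6
  J2: completes at 21
  J3: completes at 35
Sum = 62
Average = 62/3
= 20.67


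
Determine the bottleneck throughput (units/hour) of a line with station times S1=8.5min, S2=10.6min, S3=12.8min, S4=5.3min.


Bottleneck = longest station time
Station times: [8.5, 10.6, 12.8, 5.3]
Max = 12.8 min
Rate = 60 / 12.8
= 4.69 units/hour (bottleneck: 12.8min)


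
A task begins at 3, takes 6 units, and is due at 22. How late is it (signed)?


Completion = 3 + 6 = 9
Lateness = C - d = 9 - 22
= -13


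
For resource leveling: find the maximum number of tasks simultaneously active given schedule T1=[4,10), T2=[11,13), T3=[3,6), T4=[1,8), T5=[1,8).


Check each time point for overlaps:
  t=4: 4 tasks active (T1, T3, T4, T5)
Max concurrent = 4


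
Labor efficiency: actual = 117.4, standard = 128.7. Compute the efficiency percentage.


Efficiency = (actual / standard) × 100
= (117.4 / 128.7) × 100
= 91.2%


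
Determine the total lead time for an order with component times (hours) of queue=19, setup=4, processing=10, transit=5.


Lead time = queue + setup + processing + transit
= 19 + 4 + 10 + 5
= 38 hours


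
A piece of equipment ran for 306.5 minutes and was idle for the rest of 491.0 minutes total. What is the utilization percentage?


Utilization = busy / total × 100
= 306.5 / 491.0 × 100
= 62.4%


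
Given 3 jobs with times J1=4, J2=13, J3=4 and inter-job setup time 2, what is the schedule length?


Makespan = Σ processing + (n-1) × setup
= (4 + 13 + 4) + (3-1)×2
= 21 + 4
= 25 time units


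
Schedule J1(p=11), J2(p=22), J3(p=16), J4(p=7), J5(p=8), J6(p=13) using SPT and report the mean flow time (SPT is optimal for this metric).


SPT order: J4 → J5 → J1 → J6 → J3 → J2
Completion times:
  J4: C=7
  J5: C=15
  J1: C=26
  J6: C=39
  J3: C=55
  J2: C=77
Sum = 219, n = 6
Mean flow = 219/6
= 36.50


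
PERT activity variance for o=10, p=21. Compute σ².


σ² = ((p - o) / 6)² = (p - o)² / 36
= (21 - 10)² / 36
= 11² / 36
= 121 / 36
= 3.3611


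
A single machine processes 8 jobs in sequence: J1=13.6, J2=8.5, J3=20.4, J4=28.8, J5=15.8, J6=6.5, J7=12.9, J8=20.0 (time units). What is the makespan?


Sequential makespan: sum all processing times
= 13.6 + 8.5 + 20.4 + 28.8 + 15.8 + 6.5 + 12.9 + 20.0
= 126.5 time units


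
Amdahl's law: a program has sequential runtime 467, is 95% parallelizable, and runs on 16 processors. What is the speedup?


Amdahl's law: T_p = T × ((1-p) + p/N)
= 467 × ((1-0.95) + 0.95/16)
= 467 × (0.05 + 0.0594)
= 467 × 0.1094
= 51.08
Speedup = 467/51.08
= 9.14×


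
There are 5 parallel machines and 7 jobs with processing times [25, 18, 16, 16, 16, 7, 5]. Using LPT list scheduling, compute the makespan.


Jobs (LPT sorted): [25, 18, 16, 16, 16, 7, 5]
Machines: 5
  J=25 → Machine 1 (load: 0+25=25)
  J=18 → Machine 2 (load: 0+18=18)
  J=16 → Machine 3 (load: 0+16=16)
  J=16 → Machine 4 (load: 0+16=16)
  J=16 → Machine 5 (load: 0+16=16)
  J=7 → Machine 3 (load: 16+7=23)
  J=5 → Machine 4 (load: 16+5=21)
Machine loads: [25, 18, 23, 21, 16]
Makespan = max = 25 time units


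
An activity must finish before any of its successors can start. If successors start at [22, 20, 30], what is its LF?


LF = min of all successor start times
Successors start at: [22, 20, 30]
LF = min(22, 20, 30)
= 20


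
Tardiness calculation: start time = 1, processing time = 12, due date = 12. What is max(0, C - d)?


Completion = start + processing = 1 + 12 = 13
Tardiness = max(0, C - d) = max(0, 13 - 12)
= max(0, 1)
= 1


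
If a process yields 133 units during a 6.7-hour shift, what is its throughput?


Throughput = units / time
= 133 / 6.7
= 19.9 units/hour


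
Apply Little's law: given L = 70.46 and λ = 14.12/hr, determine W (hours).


Little's law: L = λW → W = L / λ
= 70.46 / 14.12
= 4.99 hours


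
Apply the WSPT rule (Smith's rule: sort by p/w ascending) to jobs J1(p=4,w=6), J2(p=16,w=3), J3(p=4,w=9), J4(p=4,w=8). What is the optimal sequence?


WSPT (Smith's rule): sort by p/w ascending
  J3: p/w = 4/9 = 0.444
  J4: p/w = 4/8 = 0.500
  J1: p/w = 4/6 = 0.667
  J2: p/w = 16/3 = 5.333
Order: J3 → J4 → J1 → J2


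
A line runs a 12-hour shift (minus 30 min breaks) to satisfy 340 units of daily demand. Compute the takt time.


Available = 12×60 - 30 = 690 min
Takt time = 690 / 340
= 2.03 min/unit


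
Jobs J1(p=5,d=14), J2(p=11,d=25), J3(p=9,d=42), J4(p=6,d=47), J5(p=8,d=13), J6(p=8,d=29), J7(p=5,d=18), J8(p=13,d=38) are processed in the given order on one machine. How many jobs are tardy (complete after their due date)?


Completion vs due date:
  J1: C=5, d=14 → on time
  J2: C=16, d=25 → on time
  J3: C=25, d=42 → on time
  J4: C=31, d=47 → on time
  J5: C=39, d=13 → TARDY
  J6: C=47, d=29 → TARDY
  J7: C=52, d=18 → TARDY
  J8: C=65, d=38 → TARDY
Tardy jobs: J5, J6, J7, J8
Count = 4


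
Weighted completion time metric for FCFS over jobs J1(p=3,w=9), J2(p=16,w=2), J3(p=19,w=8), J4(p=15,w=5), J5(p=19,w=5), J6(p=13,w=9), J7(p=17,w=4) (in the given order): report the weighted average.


Completion times:
  J1: C=3, w×C=9×3=27
  J2: C=19, w×C=2×19=38
  J3: C=38, w×C=8×38=304
  J4: C=53, w×C=5×53=265
  J5: C=72, w×C=5×72=360
  J6: C=85, w×C=9×85=765
  J7: C=102, w×C=4×102=408
Sum w×C = 2167
Sum w = 42
Weighted avg = 2167/42
= 51.60


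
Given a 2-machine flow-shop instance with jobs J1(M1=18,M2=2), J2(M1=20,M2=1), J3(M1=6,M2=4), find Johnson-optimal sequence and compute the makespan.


Johnson's rule:
Group 1 (M1≤M2, sort by M1): []
Group 2 (M1>M2, sort desc M2): ['J3', 'J1', 'J2']
Sequence: J3 → J1 → J2
Makespan calculation:
  J3: M1 done=6, M2 done=10
  J1: M1 done=24, M2 done=26
  J2: M1 done=44, M2 done=45
= Sequence: J3 → J1 → J2, Makespan: 45


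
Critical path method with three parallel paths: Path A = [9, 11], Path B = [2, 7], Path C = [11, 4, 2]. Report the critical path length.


Path A: 9 + 11 = 20
Path B: 2 + 7 = 9
Path C: 11 + 4 + 2 = 17
Critical path = longest = max(20, 9, 17)
= 20 (Path A)


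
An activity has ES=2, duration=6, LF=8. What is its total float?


EF = ES + duration = 2 + 6 = 8
LS = LF - duration = 8 - 6 = 2
Total Float = LF - EF = 8 - 8
(or LS - ES = 2 - 2)
= 0


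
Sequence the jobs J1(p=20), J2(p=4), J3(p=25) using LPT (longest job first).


LPT: sort by longest processing time first
  J3: p=25
  J1: p=20
  J2: p=4
Order: J3 → J1 → J2


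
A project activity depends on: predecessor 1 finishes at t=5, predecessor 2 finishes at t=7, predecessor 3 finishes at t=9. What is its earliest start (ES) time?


ES = max of all predecessor completion times
Predecessors: [5, 7, 9]
ES = max(5, 7, 9)
= 9


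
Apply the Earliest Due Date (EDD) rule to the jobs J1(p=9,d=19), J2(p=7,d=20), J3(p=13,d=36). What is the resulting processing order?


EDD: sort by earliest due date
  J1: d=19, p=9
  J2: d=20, p=7
  J3: d=36, p=13
Order: J1 → J2 → J3


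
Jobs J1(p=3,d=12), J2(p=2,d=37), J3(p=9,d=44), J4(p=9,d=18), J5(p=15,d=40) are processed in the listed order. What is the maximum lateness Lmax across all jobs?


Lateness per job (L = C - d):
  J1: C=3, d=12, L=-9
  J2: C=5, d=37, L=-32
  J3: C=14, d=44, L=-30
  J4: C=23, d=18, L=5
  J5: C=38, d=40, L=-2
Lmax = max(-9, -32, -30, 5, -2)
= 5


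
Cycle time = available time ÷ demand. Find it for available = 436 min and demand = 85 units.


Cycle time = available time / demand
= 436 / 85
= 5.13 min/unit


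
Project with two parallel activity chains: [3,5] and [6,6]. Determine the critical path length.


Path A: 3 + 5 = 8
Path B: 6 + 6 = 12
Critical path = longest = max(8, 12)
= 12 (Path B)


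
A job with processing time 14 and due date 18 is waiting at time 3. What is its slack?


Slack = due - current_time - processing
= 18 - 3 - 14
= 1


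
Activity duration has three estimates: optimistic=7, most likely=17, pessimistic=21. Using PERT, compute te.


te = (o + 4m + p) / 6
= (7 + 4×17 + 21) / 6
= (7 + 68 + 21) / 6
= 96 / 6
= 16.00


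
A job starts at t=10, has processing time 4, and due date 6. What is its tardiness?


Completion = start + processing = 10 + 4 = 14
Tardiness = max(0, C - d) = max(0, 14 - 6)
= max(0, 8)
= 8


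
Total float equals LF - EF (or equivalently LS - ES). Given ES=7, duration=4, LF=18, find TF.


EF = ES + duration = 7 + 4 = 11
LS = LF - duration = 18 - 4 = 14
Total Float = LF - EF = 18 - 11
(or LS - ES = 14 - 7)
= 7


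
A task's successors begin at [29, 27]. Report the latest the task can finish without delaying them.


LF = min of all successor start times
Successors start at: [29, 27]
LF = min(29, 27)
= 27


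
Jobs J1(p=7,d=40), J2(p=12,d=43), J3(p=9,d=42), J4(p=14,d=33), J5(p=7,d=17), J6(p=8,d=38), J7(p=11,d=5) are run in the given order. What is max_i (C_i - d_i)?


Lateness per job (L = C - d):
  J1: C=7, d=40, L=-33
  J2: C=19, d=43, L=-24
  J3: C=28, d=42, L=-14
  J4: C=42, d=33, L=9
  J5: C=49, d=17, L=32
  J6: C=57, d=38, L=19
  J7: C=68, d=5, L=63
Lmax = max(-33, -24, -14, 9, 32, 19, 63)
= 63


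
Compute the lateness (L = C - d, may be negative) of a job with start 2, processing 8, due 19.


Completion = 2 + 8 = 10
Lateness = C - d = 10 - 19
= -9


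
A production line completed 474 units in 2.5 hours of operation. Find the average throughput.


Throughput = units / time
= 474 / 2.5
= 189.6 units/hour


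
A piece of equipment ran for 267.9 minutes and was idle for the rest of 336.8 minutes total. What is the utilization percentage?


Utilization = busy / total × 100
= 267.9 / 336.8 × 100
= 79.5%


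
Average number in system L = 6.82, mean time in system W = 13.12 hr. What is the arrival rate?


Little's law: L = λW → λ = L / W
= 6.82 / 13.12
= 0.52 per hour


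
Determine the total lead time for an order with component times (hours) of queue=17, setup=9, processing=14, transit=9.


Lead time = queue + setup + processing + transit
= 17 + 9 + 14 + 9
= 49 hours


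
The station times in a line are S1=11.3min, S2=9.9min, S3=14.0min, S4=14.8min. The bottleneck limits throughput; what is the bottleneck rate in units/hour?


Bottleneck = longest station time
Station times: [11.3, 9.9, 14.0, 14.8]
Max = 14.8 min
Rate = 60 / 14.8
= 4.05 units/hour (bottleneck: 14.8min)


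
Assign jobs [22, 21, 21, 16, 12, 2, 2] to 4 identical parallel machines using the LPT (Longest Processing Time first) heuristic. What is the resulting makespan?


Jobs (LPT sorted): [22, 21, 21, 16, 12, 2, 2]
Machines: 4
  J=22 → Machine 1 (load: 0+22=22)
  J=21 → Machine 2 (load: 0+21=21)
  J=21 → Machine 3 (load: 0+21=21)
  J=16 → Machine 4 (load: 0+16=16)
  J=12 → Machine 4 (load: 16+12=28)
  J=2 → Machine 2 (load: 21+2=23)
  J=2 → Machine 3 (load: 21+2=23)
Machine loads: [22, 23, 23, 28]
Makespan = max = 28 time units


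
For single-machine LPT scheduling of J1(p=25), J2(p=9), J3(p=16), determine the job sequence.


LPT: sort by longest processing time first
  J1: p=25
  J3: p=16
  J2: p=9
Order: J1 → J3 → J2


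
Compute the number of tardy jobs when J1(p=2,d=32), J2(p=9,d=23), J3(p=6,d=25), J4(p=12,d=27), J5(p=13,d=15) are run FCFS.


Completion vs due date:
  J1: C=2, d=32 → on time
  J2: C=11, d=23 → on time
  J3: C=17, d=25 → on time
  J4: C=29, d=27 → TARDY
  J5: C=42, d=15 → TARDY
Tardy jobs: J4, J5
Count = 2


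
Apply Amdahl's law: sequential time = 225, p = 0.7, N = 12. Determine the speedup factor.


Amdahl's law: T_p = T × ((1-p) + p/N)
= 225 × ((1-0.7) + 0.7/12)
= 225 × (0.30 + 0.0583)
= 225 × 0.3583
= 80.63
Speedup = 225/80.63
= 2.79×


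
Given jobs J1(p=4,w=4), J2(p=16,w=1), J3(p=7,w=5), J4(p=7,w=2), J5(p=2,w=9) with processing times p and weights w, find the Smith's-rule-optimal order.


WSPT (Smith's rule): sort by p/w ascending
  J5: p/w = 2/9 = 0.222
  J1: p/w = 4/4 = 1.000
  J3: p/w = 7/5 = 1.400
  J4: p/w = 7/2 = 3.500
  J2: p/w = 16/1 = 16.000
Order: J5 → J1 → J3 → J4 → J2


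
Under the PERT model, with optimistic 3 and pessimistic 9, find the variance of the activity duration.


σ² = ((p - o) / 6)² = (p - o)² / 36
= (9 - 3)² / 36
= 6² / 36
= 36 / 36
= 1.0000


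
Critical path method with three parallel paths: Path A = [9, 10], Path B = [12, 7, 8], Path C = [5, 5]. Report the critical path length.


Path A: 9 + 10 = 19
Path B: 12 + 7 + 8 = 27
Path C: 5 + 5 = 10
Critical path = longest = max(19, 27, 10)
= 27 (Path B)


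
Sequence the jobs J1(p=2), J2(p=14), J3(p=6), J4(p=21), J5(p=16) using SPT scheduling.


SPT: sort by shortest processing time
  J1: p=2
  J3: p=6
  J2: p=14
  J5: p=16
  J4: p=21
Order: J1 → J3 → J2 → J5 → J4


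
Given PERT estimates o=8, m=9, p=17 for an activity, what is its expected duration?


te = (o + 4m + p) / 6
= (8 + 4×9 + 17) / 6
= (8 + 36 + 17) / 6
= 61 / 6
= 10.17


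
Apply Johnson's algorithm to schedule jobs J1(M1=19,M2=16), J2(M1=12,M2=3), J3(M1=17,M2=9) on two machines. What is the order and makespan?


Johnson's rule:
Group 1 (M1≤M2, sort by M1): []
Group 2 (M1>M2, sort desc M2): ['J1', 'J3', 'J2']
Sequence: J1 → J3 → J2
Makespan calculation:
  J1: M1 done=19, M2 done=35
  J3: M1 done=36, M2 done=45
  J2: M1 done=48, M2 done=51
= Sequence: J1 → J3 → J2, Makespan: 51


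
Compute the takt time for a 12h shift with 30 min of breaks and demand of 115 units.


Available = 12×60 - 30 = 690 min
Takt time = 690 / 115
= 6.00 min/unit


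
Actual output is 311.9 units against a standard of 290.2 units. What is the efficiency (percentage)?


Efficiency = (actual / standard) × 100
= (311.9 / 290.2) × 100
= 107.5%
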